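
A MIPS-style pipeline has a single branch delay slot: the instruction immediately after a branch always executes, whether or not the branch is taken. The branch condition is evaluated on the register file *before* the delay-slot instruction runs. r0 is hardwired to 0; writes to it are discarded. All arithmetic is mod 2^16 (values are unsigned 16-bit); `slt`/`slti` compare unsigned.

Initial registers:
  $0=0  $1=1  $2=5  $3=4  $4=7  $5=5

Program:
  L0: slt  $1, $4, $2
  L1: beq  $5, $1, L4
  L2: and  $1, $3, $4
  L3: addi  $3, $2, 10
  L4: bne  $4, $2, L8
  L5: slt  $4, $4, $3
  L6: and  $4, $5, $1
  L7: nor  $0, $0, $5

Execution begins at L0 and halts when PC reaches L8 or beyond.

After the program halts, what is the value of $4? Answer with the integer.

#0 slt  $1, $4, $2 ; 0/0/5/4/7/5
#1 beq  $5, $1, L4 ; 0/0/5/4/7/5 ; →fallthru
#2 and  $1, $3, $4 ; 0/4/5/4/7/5
#3 addi  $3, $2, 10 ; 0/4/5/15/7/5
#4 bne  $4, $2, L8 ; 0/4/5/15/7/5 ; →target
#5 slt  $4, $4, $3 ; 0/4/5/15/1/5

1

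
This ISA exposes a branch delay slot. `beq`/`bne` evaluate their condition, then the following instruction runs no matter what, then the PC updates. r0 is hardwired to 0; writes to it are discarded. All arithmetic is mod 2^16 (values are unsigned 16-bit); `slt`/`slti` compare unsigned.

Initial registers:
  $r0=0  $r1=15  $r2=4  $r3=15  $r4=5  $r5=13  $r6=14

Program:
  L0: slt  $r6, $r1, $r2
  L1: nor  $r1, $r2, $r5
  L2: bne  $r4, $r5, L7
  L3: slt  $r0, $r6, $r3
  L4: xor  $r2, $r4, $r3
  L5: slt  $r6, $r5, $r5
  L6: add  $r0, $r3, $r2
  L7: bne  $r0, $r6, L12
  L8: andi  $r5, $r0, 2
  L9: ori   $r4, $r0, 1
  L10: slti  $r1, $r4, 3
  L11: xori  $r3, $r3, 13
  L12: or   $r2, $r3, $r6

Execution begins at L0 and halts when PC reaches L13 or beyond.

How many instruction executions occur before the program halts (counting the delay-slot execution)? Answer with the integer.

[0] slt  $r6, $r1, $r2  →  {$r0:0, $r1:15, $r2:4, $r3:15, $r4:5, $r5:13, $r6:0}
[1] nor  $r1, $r2, $r5  →  {$r0:0, $r1:65522, $r2:4, $r3:15, $r4:5, $r5:13, $r6:0}
[2] bne  $r4, $r5, L7  →  {$r0:0, $r1:65522, $r2:4, $r3:15, $r4:5, $r5:13, $r6:0}  ⟨branch taken⟩
[3] slt  $r0, $r6, $r3  →  {$r0:0, $r1:65522, $r2:4, $r3:15, $r4:5, $r5:13, $r6:0}
[7] bne  $r0, $r6, L12  →  {$r0:0, $r1:65522, $r2:4, $r3:15, $r4:5, $r5:13, $r6:0}  ⟨branch fallthrough⟩
[8] andi  $r5, $r0, 2  →  {$r0:0, $r1:65522, $r2:4, $r3:15, $r4:5, $r5:0, $r6:0}
[9] ori   $r4, $r0, 1  →  {$r0:0, $r1:65522, $r2:4, $r3:15, $r4:1, $r5:0, $r6:0}
[10] slti  $r1, $r4, 3  →  {$r0:0, $r1:1, $r2:4, $r3:15, $r4:1, $r5:0, $r6:0}
[11] xori  $r3, $r3, 13  →  {$r0:0, $r1:1, $r2:4, $r3:2, $r4:1, $r5:0, $r6:0}
[12] or   $r2, $r3, $r6  →  {$r0:0, $r1:1, $r2:2, $r3:2, $r4:1, $r5:0, $r6:0}

10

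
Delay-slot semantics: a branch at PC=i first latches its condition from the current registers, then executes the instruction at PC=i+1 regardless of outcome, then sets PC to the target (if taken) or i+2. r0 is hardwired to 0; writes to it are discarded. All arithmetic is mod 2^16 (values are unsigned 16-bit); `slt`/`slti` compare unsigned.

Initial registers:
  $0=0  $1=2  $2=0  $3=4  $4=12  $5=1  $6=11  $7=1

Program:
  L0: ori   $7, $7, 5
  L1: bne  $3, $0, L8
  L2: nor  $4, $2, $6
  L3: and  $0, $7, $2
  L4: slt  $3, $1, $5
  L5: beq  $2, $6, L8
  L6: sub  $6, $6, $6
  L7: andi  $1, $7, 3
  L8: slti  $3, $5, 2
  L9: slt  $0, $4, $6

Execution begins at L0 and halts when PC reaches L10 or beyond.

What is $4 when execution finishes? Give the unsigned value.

#0 ori   $7, $7, 5 ; 0/2/0/4/12/1/11/5
#1 bne  $3, $0, L8 ; 0/2/0/4/12/1/11/5 ; →target
#2 nor  $4, $2, $6 ; 0/2/0/4/65524/1/11/5
#8 slti  $3, $5, 2 ; 0/2/0/1/65524/1/11/5
#9 slt  $0, $4, $6 ; 0/2/0/1/65524/1/11/5

65524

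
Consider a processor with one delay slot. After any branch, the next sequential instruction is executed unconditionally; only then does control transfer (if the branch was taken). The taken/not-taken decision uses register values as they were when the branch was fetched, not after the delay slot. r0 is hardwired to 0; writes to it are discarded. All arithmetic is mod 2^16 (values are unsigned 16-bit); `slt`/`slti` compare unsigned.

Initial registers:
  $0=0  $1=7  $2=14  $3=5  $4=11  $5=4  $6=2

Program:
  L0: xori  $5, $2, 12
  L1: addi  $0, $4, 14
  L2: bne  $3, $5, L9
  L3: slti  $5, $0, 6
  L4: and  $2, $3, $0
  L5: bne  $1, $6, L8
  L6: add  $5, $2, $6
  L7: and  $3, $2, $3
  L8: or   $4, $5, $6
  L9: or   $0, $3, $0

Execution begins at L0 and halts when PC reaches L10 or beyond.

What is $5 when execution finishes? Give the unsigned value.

[0] xori  $5, $2, 12  →  {$0:0, $1:7, $2:14, $3:5, $4:11, $5:2, $6:2}
[1] addi  $0, $4, 14  →  {$0:0, $1:7, $2:14, $3:5, $4:11, $5:2, $6:2}
[2] bne  $3, $5, L9  →  {$0:0, $1:7, $2:14, $3:5, $4:11, $5:2, $6:2}  ⟨branch taken⟩
[3] slti  $5, $0, 6  →  {$0:0, $1:7, $2:14, $3:5, $4:11, $5:1, $6:2}
[9] or   $0, $3, $0  →  {$0:0, $1:7, $2:14, $3:5, $4:11, $5:1, $6:2}

1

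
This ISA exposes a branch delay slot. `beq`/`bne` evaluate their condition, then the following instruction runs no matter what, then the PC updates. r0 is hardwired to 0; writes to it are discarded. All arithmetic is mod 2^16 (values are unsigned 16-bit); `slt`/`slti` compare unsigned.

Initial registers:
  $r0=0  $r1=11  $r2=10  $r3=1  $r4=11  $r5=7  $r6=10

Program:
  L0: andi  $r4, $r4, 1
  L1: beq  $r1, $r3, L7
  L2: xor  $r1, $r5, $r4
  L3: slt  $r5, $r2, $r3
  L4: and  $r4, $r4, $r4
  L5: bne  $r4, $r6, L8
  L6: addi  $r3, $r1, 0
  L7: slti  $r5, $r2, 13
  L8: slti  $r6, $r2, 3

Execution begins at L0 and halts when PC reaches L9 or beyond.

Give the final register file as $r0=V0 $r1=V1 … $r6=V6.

$r0=0 $r1=6 $r2=10 $r3=6 $r4=1 $r5=0 $r6=0

  step pc=0: andi  $r4, $r4, 1  regs=(0,11,10,1,1,7,10)
  step pc=1: beq  $r1, $r3, L7  cond=F  regs=(0,11,10,1,1,7,10)
  step pc=2: xor  $r1, $r5, $r4  regs=(0,6,10,1,1,7,10)
  step pc=3: slt  $r5, $r2, $r3  regs=(0,6,10,1,1,0,10)
  step pc=4: and  $r4, $r4, $r4  regs=(0,6,10,1,1,0,10)
  step pc=5: bne  $r4, $r6, L8  cond=T  regs=(0,6,10,1,1,0,10)
  step pc=6: addi  $r3, $r1, 0  regs=(0,6,10,6,1,0,10)
  step pc=8: slti  $r6, $r2, 3  regs=(0,6,10,6,1,0,0)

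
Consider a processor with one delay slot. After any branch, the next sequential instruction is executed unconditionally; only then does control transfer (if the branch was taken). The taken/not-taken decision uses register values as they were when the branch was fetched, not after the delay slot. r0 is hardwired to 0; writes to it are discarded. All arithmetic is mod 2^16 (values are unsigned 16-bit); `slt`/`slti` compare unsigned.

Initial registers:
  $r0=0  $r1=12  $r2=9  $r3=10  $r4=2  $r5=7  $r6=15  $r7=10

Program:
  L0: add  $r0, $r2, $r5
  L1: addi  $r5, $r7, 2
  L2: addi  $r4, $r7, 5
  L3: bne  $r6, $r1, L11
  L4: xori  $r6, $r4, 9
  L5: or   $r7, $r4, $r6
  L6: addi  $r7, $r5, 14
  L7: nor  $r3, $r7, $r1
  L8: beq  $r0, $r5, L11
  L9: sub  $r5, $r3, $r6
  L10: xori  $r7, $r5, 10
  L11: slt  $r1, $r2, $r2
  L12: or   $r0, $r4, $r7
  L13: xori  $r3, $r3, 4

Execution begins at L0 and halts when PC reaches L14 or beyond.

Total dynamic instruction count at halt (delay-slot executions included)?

#0 add  $r0, $r2, $r5 ; 0/12/9/10/2/7/15/10
#1 addi  $r5, $r7, 2 ; 0/12/9/10/2/12/15/10
#2 addi  $r4, $r7, 5 ; 0/12/9/10/15/12/15/10
#3 bne  $r6, $r1, L11 ; 0/12/9/10/15/12/15/10 ; →target
#4 xori  $r6, $r4, 9 ; 0/12/9/10/15/12/6/10
#11 slt  $r1, $r2, $r2 ; 0/0/9/10/15/12/6/10
#12 or   $r0, $r4, $r7 ; 0/0/9/10/15/12/6/10
#13 xori  $r3, $r3, 4 ; 0/0/9/14/15/12/6/10

8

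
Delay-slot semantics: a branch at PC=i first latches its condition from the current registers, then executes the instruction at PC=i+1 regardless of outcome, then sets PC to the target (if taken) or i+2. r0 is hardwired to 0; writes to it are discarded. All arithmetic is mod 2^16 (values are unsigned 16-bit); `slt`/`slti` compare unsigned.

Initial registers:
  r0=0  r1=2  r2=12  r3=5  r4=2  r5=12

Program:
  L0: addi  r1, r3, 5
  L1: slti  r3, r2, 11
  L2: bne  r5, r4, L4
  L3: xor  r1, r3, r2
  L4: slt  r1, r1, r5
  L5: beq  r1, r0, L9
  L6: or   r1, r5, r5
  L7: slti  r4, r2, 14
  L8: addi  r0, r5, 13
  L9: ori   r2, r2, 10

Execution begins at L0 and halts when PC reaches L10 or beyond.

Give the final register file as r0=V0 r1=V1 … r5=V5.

r0=0 r1=12 r2=14 r3=0 r4=2 r5=12

[0] addi  r1, r3, 5  →  {r0:0, r1:10, r2:12, r3:5, r4:2, r5:12}
[1] slti  r3, r2, 11  →  {r0:0, r1:10, r2:12, r3:0, r4:2, r5:12}
[2] bne  r5, r4, L4  →  {r0:0, r1:10, r2:12, r3:0, r4:2, r5:12}  ⟨branch taken⟩
[3] xor  r1, r3, r2  →  {r0:0, r1:12, r2:12, r3:0, r4:2, r5:12}
[4] slt  r1, r1, r5  →  {r0:0, r1:0, r2:12, r3:0, r4:2, r5:12}
[5] beq  r1, r0, L9  →  {r0:0, r1:0, r2:12, r3:0, r4:2, r5:12}  ⟨branch taken⟩
[6] or   r1, r5, r5  →  {r0:0, r1:12, r2:12, r3:0, r4:2, r5:12}
[9] ori   r2, r2, 10  →  {r0:0, r1:12, r2:14, r3:0, r4:2, r5:12}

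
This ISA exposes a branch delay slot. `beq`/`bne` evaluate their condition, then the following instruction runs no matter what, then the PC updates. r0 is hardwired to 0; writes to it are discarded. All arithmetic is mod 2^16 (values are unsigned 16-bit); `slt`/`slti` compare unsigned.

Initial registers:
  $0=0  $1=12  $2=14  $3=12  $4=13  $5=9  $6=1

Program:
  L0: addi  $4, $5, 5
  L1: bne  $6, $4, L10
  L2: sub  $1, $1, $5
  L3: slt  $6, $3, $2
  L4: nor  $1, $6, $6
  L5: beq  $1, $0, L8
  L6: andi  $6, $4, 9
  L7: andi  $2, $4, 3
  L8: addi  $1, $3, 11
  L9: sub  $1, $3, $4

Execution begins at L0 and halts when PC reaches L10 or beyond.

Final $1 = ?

3

#0 addi  $4, $5, 5 ; 0/12/14/12/14/9/1
#1 bne  $6, $4, L10 ; 0/12/14/12/14/9/1 ; →target
#2 sub  $1, $1, $5 ; 0/3/14/12/14/9/1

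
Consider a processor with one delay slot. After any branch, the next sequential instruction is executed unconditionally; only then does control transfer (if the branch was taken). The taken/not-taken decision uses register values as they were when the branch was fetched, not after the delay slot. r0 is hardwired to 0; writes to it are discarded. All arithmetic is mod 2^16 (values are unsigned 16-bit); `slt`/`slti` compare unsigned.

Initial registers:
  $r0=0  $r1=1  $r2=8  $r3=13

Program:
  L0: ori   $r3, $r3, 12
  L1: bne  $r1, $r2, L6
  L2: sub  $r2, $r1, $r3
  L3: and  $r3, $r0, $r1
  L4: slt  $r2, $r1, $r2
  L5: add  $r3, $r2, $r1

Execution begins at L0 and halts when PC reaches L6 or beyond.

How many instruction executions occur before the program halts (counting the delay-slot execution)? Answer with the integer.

3

PC=0  ori   $r3, $r3, 12     | $r0=0 $r1=1 $r2=8 $r3=13
PC=1  bne  $r1, $r2, L6      | $r0=0 $r1=1 $r2=8 $r3=13  [TAKEN]
PC=2  sub  $r2, $r1, $r3     | $r0=0 $r1=1 $r2=65524 $r3=13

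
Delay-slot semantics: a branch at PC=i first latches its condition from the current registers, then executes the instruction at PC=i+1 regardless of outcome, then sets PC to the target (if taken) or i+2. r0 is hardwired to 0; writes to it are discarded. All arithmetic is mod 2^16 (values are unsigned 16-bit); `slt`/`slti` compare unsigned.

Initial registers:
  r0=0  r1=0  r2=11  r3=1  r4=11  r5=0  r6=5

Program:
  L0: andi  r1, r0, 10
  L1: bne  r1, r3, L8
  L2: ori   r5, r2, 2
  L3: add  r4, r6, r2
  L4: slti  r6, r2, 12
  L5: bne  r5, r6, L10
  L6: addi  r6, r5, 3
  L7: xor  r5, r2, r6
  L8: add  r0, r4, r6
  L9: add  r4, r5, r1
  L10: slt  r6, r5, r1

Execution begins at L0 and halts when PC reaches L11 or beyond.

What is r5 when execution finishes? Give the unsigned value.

11

PC=0  andi  r1, r0, 10       | r0=0 r1=0 r2=11 r3=1 r4=11 r5=0 r6=5
PC=1  bne  r1, r3, L8        | r0=0 r1=0 r2=11 r3=1 r4=11 r5=0 r6=5  [TAKEN]
PC=2  ori   r5, r2, 2        | r0=0 r1=0 r2=11 r3=1 r4=11 r5=11 r6=5
PC=8  add  r0, r4, r6        | r0=0 r1=0 r2=11 r3=1 r4=11 r5=11 r6=5
PC=9  add  r4, r5, r1        | r0=0 r1=0 r2=11 r3=1 r4=11 r5=11 r6=5
PC=10 slt  r6, r5, r1        | r0=0 r1=0 r2=11 r3=1 r4=11 r5=11 r6=0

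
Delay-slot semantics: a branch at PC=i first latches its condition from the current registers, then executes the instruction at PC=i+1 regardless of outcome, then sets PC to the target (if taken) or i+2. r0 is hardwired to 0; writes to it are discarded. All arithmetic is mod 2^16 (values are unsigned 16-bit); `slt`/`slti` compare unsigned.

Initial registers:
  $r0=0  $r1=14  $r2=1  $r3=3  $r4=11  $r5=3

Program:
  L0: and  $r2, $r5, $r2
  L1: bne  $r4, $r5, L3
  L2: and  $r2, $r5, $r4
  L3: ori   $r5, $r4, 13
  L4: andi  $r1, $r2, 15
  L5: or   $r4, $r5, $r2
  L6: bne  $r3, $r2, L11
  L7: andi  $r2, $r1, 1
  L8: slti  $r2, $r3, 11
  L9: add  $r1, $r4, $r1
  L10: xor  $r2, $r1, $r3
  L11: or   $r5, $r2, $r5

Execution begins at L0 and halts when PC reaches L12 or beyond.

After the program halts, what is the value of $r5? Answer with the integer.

31

#0 and  $r2, $r5, $r2 ; 0/14/1/3/11/3
#1 bne  $r4, $r5, L3 ; 0/14/1/3/11/3 ; →target
#2 and  $r2, $r5, $r4 ; 0/14/3/3/11/3
#3 ori   $r5, $r4, 13 ; 0/14/3/3/11/15
#4 andi  $r1, $r2, 15 ; 0/3/3/3/11/15
#5 or   $r4, $r5, $r2 ; 0/3/3/3/15/15
#6 bne  $r3, $r2, L11 ; 0/3/3/3/15/15 ; →fallthru
#7 andi  $r2, $r1, 1 ; 0/3/1/3/15/15
#8 slti  $r2, $r3, 11 ; 0/3/1/3/15/15
#9 add  $r1, $r4, $r1 ; 0/18/1/3/15/15
#10 xor  $r2, $r1, $r3 ; 0/18/17/3/15/15
#11 or   $r5, $r2, $r5 ; 0/18/17/3/15/31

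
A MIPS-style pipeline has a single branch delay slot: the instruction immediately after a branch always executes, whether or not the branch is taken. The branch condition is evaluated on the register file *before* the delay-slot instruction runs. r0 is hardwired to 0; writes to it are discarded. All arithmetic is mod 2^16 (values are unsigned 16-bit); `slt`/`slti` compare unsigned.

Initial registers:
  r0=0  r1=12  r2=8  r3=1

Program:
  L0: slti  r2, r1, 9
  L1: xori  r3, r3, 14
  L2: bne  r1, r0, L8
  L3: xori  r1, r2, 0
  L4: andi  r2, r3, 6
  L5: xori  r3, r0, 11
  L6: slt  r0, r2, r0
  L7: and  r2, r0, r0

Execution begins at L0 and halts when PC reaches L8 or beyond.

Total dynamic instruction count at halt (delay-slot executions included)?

4

  step pc=0: slti  r2, r1, 9  regs=(0,12,0,1)
  step pc=1: xori  r3, r3, 14  regs=(0,12,0,15)
  step pc=2: bne  r1, r0, L8  cond=T  regs=(0,12,0,15)
  step pc=3: xori  r1, r2, 0  regs=(0,0,0,15)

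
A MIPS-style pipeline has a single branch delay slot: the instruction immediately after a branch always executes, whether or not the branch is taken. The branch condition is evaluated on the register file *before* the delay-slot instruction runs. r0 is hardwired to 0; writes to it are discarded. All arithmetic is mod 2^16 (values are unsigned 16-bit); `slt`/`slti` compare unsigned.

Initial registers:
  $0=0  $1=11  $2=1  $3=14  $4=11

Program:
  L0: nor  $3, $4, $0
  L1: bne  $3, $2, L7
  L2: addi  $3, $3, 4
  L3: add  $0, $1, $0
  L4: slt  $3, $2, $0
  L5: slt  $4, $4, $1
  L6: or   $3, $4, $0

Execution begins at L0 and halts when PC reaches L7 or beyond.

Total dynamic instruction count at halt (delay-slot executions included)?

3

[0] nor  $3, $4, $0  →  {$0:0, $1:11, $2:1, $3:65524, $4:11}
[1] bne  $3, $2, L7  →  {$0:0, $1:11, $2:1, $3:65524, $4:11}  ⟨branch taken⟩
[2] addi  $3, $3, 4  →  {$0:0, $1:11, $2:1, $3:65528, $4:11}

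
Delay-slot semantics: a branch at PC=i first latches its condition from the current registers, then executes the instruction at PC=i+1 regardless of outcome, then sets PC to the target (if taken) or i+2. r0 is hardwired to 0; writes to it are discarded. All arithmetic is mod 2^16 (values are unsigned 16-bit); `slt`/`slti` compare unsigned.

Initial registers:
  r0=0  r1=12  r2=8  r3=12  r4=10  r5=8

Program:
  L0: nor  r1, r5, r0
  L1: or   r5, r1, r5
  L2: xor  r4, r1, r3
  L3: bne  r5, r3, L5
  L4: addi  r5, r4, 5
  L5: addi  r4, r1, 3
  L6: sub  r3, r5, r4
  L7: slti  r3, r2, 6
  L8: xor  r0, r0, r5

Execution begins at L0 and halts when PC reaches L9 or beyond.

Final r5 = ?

0

[0] nor  r1, r5, r0  →  {r0:0, r1:65527, r2:8, r3:12, r4:10, r5:8}
[1] or   r5, r1, r5  →  {r0:0, r1:65527, r2:8, r3:12, r4:10, r5:65535}
[2] xor  r4, r1, r3  →  {r0:0, r1:65527, r2:8, r3:12, r4:65531, r5:65535}
[3] bne  r5, r3, L5  →  {r0:0, r1:65527, r2:8, r3:12, r4:65531, r5:65535}  ⟨branch taken⟩
[4] addi  r5, r4, 5  →  {r0:0, r1:65527, r2:8, r3:12, r4:65531, r5:0}
[5] addi  r4, r1, 3  →  {r0:0, r1:65527, r2:8, r3:12, r4:65530, r5:0}
[6] sub  r3, r5, r4  →  {r0:0, r1:65527, r2:8, r3:6, r4:65530, r5:0}
[7] slti  r3, r2, 6  →  {r0:0, r1:65527, r2:8, r3:0, r4:65530, r5:0}
[8] xor  r0, r0, r5  →  {r0:0, r1:65527, r2:8, r3:0, r4:65530, r5:0}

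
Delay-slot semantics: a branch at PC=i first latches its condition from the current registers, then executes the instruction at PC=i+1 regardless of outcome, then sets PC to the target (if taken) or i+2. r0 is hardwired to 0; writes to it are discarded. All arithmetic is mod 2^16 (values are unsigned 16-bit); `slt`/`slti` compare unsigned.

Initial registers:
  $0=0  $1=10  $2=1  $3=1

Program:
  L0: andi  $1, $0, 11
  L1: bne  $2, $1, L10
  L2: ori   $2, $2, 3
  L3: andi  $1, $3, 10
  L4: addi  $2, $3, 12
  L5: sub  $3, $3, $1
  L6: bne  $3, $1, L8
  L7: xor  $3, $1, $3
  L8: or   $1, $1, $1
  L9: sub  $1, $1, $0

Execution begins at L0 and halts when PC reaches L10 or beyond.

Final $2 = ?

[0] andi  $1, $0, 11  →  {$0:0, $1:0, $2:1, $3:1}
[1] bne  $2, $1, L10  →  {$0:0, $1:0, $2:1, $3:1}  ⟨branch taken⟩
[2] ori   $2, $2, 3  →  {$0:0, $1:0, $2:3, $3:1}

3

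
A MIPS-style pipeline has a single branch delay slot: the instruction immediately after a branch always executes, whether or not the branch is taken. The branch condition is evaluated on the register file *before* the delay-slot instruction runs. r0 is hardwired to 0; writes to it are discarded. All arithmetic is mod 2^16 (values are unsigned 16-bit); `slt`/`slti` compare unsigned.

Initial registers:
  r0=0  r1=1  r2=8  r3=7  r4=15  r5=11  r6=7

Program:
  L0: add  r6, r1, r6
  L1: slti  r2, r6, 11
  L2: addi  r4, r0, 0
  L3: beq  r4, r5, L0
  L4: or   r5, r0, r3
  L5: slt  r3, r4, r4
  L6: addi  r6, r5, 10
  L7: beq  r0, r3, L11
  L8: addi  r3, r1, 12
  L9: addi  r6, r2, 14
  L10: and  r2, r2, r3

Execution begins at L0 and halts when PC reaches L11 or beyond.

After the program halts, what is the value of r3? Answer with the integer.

13

PC=0  add  r6, r1, r6        | r0=0 r1=1 r2=8 r3=7 r4=15 r5=11 r6=8
PC=1  slti  r2, r6, 11       | r0=0 r1=1 r2=1 r3=7 r4=15 r5=11 r6=8
PC=2  addi  r4, r0, 0        | r0=0 r1=1 r2=1 r3=7 r4=0 r5=11 r6=8
PC=3  beq  r4, r5, L0        | r0=0 r1=1 r2=1 r3=7 r4=0 r5=11 r6=8  [not taken]
PC=4  or   r5, r0, r3        | r0=0 r1=1 r2=1 r3=7 r4=0 r5=7 r6=8
PC=5  slt  r3, r4, r4        | r0=0 r1=1 r2=1 r3=0 r4=0 r5=7 r6=8
PC=6  addi  r6, r5, 10       | r0=0 r1=1 r2=1 r3=0 r4=0 r5=7 r6=17
PC=7  beq  r0, r3, L11       | r0=0 r1=1 r2=1 r3=0 r4=0 r5=7 r6=17  [TAKEN]
PC=8  addi  r3, r1, 12       | r0=0 r1=1 r2=1 r3=13 r4=0 r5=7 r6=17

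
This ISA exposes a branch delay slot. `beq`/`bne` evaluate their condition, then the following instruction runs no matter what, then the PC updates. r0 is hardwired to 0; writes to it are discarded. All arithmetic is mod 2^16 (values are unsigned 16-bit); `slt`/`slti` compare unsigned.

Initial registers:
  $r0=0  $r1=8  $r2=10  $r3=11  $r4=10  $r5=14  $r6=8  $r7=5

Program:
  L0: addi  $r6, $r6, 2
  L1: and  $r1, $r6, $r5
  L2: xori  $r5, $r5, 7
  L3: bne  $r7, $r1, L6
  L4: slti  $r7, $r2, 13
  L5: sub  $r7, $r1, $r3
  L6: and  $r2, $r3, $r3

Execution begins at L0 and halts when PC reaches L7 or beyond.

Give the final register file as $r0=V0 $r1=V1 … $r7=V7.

$r0=0 $r1=10 $r2=11 $r3=11 $r4=10 $r5=9 $r6=10 $r7=1

  step pc=0: addi  $r6, $r6, 2  regs=(0,8,10,11,10,14,10,5)
  step pc=1: and  $r1, $r6, $r5  regs=(0,10,10,11,10,14,10,5)
  step pc=2: xori  $r5, $r5, 7  regs=(0,10,10,11,10,9,10,5)
  step pc=3: bne  $r7, $r1, L6  cond=T  regs=(0,10,10,11,10,9,10,5)
  step pc=4: slti  $r7, $r2, 13  regs=(0,10,10,11,10,9,10,1)
  step pc=6: and  $r2, $r3, $r3  regs=(0,10,11,11,10,9,10,1)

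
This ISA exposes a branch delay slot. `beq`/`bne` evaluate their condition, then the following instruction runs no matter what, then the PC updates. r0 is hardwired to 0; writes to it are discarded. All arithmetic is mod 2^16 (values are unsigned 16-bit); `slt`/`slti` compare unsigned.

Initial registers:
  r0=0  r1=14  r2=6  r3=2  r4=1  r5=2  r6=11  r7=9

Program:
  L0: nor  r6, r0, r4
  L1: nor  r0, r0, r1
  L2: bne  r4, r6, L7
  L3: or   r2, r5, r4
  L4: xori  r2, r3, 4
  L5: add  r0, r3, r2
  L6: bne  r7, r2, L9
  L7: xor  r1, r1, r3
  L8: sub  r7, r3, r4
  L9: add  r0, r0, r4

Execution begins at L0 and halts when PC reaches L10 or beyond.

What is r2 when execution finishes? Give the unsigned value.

3

#0 nor  r6, r0, r4 ; 0/14/6/2/1/2/65534/9
#1 nor  r0, r0, r1 ; 0/14/6/2/1/2/65534/9
#2 bne  r4, r6, L7 ; 0/14/6/2/1/2/65534/9 ; →target
#3 or   r2, r5, r4 ; 0/14/3/2/1/2/65534/9
#7 xor  r1, r1, r3 ; 0/12/3/2/1/2/65534/9
#8 sub  r7, r3, r4 ; 0/12/3/2/1/2/65534/1
#9 add  r0, r0, r4 ; 0/12/3/2/1/2/65534/1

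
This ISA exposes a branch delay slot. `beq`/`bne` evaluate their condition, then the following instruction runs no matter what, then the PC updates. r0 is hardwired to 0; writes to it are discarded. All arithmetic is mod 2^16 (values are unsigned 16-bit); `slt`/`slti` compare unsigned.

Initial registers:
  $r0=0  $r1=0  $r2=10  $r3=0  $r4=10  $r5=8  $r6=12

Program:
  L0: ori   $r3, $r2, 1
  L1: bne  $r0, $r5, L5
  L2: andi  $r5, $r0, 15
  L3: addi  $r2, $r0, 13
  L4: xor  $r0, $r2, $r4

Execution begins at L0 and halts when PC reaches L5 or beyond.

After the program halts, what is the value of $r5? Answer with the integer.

#0 ori   $r3, $r2, 1 ; 0/0/10/11/10/8/12
#1 bne  $r0, $r5, L5 ; 0/0/10/11/10/8/12 ; →target
#2 andi  $r5, $r0, 15 ; 0/0/10/11/10/0/12

0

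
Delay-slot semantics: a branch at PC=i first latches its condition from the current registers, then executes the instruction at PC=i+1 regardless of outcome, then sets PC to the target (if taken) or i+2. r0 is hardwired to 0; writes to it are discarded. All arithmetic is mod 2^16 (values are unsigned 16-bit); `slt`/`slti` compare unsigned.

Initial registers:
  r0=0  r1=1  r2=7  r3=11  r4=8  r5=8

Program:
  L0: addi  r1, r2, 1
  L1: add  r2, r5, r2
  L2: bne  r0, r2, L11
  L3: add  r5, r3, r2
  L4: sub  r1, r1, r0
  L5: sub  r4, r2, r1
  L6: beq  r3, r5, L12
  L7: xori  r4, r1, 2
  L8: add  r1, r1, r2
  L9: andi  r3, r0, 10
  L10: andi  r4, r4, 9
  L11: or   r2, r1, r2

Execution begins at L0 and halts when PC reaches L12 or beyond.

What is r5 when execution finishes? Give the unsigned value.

26

[0] addi  r1, r2, 1  →  {r0:0, r1:8, r2:7, r3:11, r4:8, r5:8}
[1] add  r2, r5, r2  →  {r0:0, r1:8, r2:15, r3:11, r4:8, r5:8}
[2] bne  r0, r2, L11  →  {r0:0, r1:8, r2:15, r3:11, r4:8, r5:8}  ⟨branch taken⟩
[3] add  r5, r3, r2  →  {r0:0, r1:8, r2:15, r3:11, r4:8, r5:26}
[11] or   r2, r1, r2  →  {r0:0, r1:8, r2:15, r3:11, r4:8, r5:26}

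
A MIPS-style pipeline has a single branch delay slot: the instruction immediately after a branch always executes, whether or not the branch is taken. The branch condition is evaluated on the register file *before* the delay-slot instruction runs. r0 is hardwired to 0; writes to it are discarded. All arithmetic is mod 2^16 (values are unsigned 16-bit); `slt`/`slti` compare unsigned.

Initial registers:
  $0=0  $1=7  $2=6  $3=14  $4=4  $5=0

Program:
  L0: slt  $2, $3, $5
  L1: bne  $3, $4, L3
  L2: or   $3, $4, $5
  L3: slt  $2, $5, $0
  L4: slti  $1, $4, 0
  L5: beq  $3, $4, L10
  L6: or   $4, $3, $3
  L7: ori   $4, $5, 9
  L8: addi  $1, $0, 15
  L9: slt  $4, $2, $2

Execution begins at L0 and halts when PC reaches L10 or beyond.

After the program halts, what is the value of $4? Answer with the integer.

4

  step pc=0: slt  $2, $3, $5  regs=(0,7,0,14,4,0)
  step pc=1: bne  $3, $4, L3  cond=T  regs=(0,7,0,14,4,0)
  step pc=2: or   $3, $4, $5  regs=(0,7,0,4,4,0)
  step pc=3: slt  $2, $5, $0  regs=(0,7,0,4,4,0)
  step pc=4: slti  $1, $4, 0  regs=(0,0,0,4,4,0)
  step pc=5: beq  $3, $4, L10  cond=T  regs=(0,0,0,4,4,0)
  step pc=6: or   $4, $3, $3  regs=(0,0,0,4,4,0)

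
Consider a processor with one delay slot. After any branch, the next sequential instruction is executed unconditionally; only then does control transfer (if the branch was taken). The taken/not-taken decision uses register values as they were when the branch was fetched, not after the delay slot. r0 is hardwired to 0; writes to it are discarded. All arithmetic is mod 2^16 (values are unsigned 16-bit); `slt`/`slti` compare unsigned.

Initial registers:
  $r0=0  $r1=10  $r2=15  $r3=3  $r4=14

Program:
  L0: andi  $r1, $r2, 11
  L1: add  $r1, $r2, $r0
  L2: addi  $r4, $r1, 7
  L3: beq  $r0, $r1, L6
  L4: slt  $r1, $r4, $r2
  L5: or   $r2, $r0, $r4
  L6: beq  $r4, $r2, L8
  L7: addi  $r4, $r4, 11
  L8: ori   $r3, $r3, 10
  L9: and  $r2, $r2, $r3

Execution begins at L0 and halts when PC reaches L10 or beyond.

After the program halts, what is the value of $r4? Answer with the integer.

33

  step pc=0: andi  $r1, $r2, 11  regs=(0,11,15,3,14)
  step pc=1: add  $r1, $r2, $r0  regs=(0,15,15,3,14)
  step pc=2: addi  $r4, $r1, 7  regs=(0,15,15,3,22)
  step pc=3: beq  $r0, $r1, L6  cond=F  regs=(0,15,15,3,22)
  step pc=4: slt  $r1, $r4, $r2  regs=(0,0,15,3,22)
  step pc=5: or   $r2, $r0, $r4  regs=(0,0,22,3,22)
  step pc=6: beq  $r4, $r2, L8  cond=T  regs=(0,0,22,3,22)
  step pc=7: addi  $r4, $r4, 11  regs=(0,0,22,3,33)
  step pc=8: ori   $r3, $r3, 10  regs=(0,0,22,11,33)
  step pc=9: and  $r2, $r2, $r3  regs=(0,0,2,11,33)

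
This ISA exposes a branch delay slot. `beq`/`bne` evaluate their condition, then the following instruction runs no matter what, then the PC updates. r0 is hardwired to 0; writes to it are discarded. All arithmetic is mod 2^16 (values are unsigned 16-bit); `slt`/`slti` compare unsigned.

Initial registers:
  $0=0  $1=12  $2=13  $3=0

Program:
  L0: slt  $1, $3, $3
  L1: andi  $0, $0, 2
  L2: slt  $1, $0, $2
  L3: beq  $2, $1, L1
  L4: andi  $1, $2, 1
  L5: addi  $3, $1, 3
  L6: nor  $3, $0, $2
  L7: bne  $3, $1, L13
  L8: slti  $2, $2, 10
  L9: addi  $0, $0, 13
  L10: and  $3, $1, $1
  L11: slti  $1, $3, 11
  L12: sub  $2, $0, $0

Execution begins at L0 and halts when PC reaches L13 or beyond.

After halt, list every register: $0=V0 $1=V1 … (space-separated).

  step pc=0: slt  $1, $3, $3  regs=(0,0,13,0)
  step pc=1: andi  $0, $0, 2  regs=(0,0,13,0)
  step pc=2: slt  $1, $0, $2  regs=(0,1,13,0)
  step pc=3: beq  $2, $1, L1  cond=F  regs=(0,1,13,0)
  step pc=4: andi  $1, $2, 1  regs=(0,1,13,0)
  step pc=5: addi  $3, $1, 3  regs=(0,1,13,4)
  step pc=6: nor  $3, $0, $2  regs=(0,1,13,65522)
  step pc=7: bne  $3, $1, L13  cond=T  regs=(0,1,13,65522)
  step pc=8: slti  $2, $2, 10  regs=(0,1,0,65522)

$0=0 $1=1 $2=0 $3=65522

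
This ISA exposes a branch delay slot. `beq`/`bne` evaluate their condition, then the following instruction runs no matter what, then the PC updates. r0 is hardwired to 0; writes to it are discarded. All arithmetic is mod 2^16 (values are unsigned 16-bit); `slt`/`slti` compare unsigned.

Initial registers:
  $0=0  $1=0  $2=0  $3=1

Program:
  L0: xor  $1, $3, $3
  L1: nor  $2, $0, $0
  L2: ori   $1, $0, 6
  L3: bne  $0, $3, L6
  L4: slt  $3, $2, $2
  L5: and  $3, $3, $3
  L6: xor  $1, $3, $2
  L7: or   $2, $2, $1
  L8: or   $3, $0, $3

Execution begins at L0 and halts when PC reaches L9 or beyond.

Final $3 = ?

0

PC=0  xor  $1, $3, $3        | $0=0 $1=0 $2=0 $3=1
PC=1  nor  $2, $0, $0        | $0=0 $1=0 $2=65535 $3=1
PC=2  ori   $1, $0, 6        | $0=0 $1=6 $2=65535 $3=1
PC=3  bne  $0, $3, L6        | $0=0 $1=6 $2=65535 $3=1  [TAKEN]
PC=4  slt  $3, $2, $2        | $0=0 $1=6 $2=65535 $3=0
PC=6  xor  $1, $3, $2        | $0=0 $1=65535 $2=65535 $3=0
PC=7  or   $2, $2, $1        | $0=0 $1=65535 $2=65535 $3=0
PC=8  or   $3, $0, $3        | $0=0 $1=65535 $2=65535 $3=0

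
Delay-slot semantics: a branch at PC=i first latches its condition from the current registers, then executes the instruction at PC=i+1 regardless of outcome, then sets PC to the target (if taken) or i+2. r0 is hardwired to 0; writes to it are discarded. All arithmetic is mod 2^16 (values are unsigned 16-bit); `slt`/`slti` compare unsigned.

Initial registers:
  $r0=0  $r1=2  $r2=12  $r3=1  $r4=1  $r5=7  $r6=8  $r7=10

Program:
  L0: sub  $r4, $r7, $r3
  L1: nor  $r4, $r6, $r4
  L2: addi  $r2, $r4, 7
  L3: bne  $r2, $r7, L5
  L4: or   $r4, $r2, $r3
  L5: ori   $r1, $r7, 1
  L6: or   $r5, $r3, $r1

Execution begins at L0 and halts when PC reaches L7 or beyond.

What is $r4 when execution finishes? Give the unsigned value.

65533

[0] sub  $r4, $r7, $r3  →  {$r0:0, $r1:2, $r2:12, $r3:1, $r4:9, $r5:7, $r6:8, $r7:10}
[1] nor  $r4, $r6, $r4  →  {$r0:0, $r1:2, $r2:12, $r3:1, $r4:65526, $r5:7, $r6:8, $r7:10}
[2] addi  $r2, $r4, 7  →  {$r0:0, $r1:2, $r2:65533, $r3:1, $r4:65526, $r5:7, $r6:8, $r7:10}
[3] bne  $r2, $r7, L5  →  {$r0:0, $r1:2, $r2:65533, $r3:1, $r4:65526, $r5:7, $r6:8, $r7:10}  ⟨branch taken⟩
[4] or   $r4, $r2, $r3  →  {$r0:0, $r1:2, $r2:65533, $r3:1, $r4:65533, $r5:7, $r6:8, $r7:10}
[5] ori   $r1, $r7, 1  →  {$r0:0, $r1:11, $r2:65533, $r3:1, $r4:65533, $r5:7, $r6:8, $r7:10}
[6] or   $r5, $r3, $r1  →  {$r0:0, $r1:11, $r2:65533, $r3:1, $r4:65533, $r5:11, $r6:8, $r7:10}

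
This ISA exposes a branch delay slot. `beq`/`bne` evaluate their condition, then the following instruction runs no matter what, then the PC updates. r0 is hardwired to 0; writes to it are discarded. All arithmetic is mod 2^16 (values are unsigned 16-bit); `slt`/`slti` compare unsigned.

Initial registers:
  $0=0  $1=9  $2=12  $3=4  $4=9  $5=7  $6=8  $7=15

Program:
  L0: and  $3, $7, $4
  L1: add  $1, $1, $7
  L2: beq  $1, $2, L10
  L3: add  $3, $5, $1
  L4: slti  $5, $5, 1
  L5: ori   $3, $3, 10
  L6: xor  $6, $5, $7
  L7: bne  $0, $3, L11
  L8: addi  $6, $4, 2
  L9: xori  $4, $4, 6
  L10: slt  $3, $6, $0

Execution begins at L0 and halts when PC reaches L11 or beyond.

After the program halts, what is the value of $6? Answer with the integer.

11

  step pc=0: and  $3, $7, $4  regs=(0,9,12,9,9,7,8,15)
  step pc=1: add  $1, $1, $7  regs=(0,24,12,9,9,7,8,15)
  step pc=2: beq  $1, $2, L10  cond=F  regs=(0,24,12,9,9,7,8,15)
  step pc=3: add  $3, $5, $1  regs=(0,24,12,31,9,7,8,15)
  step pc=4: slti  $5, $5, 1  regs=(0,24,12,31,9,0,8,15)
  step pc=5: ori   $3, $3, 10  regs=(0,24,12,31,9,0,8,15)
  step pc=6: xor  $6, $5, $7  regs=(0,24,12,31,9,0,15,15)
  step pc=7: bne  $0, $3, L11  cond=T  regs=(0,24,12,31,9,0,15,15)
  step pc=8: addi  $6, $4, 2  regs=(0,24,12,31,9,0,11,15)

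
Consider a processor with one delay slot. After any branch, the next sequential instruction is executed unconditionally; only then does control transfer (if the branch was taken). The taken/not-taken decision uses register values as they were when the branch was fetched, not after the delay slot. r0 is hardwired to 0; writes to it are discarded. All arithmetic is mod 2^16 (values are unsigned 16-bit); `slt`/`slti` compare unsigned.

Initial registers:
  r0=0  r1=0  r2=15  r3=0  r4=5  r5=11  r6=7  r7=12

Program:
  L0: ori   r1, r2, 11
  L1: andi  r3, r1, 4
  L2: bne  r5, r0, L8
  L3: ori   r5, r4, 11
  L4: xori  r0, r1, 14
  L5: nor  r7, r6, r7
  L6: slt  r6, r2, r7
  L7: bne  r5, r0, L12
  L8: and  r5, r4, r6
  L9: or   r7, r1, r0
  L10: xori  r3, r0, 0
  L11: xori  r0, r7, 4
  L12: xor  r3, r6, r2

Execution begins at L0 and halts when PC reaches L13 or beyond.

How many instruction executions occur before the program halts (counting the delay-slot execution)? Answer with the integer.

[0] ori   r1, r2, 11  →  {r0:0, r1:15, r2:15, r3:0, r4:5, r5:11, r6:7, r7:12}
[1] andi  r3, r1, 4  →  {r0:0, r1:15, r2:15, r3:4, r4:5, r5:11, r6:7, r7:12}
[2] bne  r5, r0, L8  →  {r0:0, r1:15, r2:15, r3:4, r4:5, r5:11, r6:7, r7:12}  ⟨branch taken⟩
[3] ori   r5, r4, 11  →  {r0:0, r1:15, r2:15, r3:4, r4:5, r5:15, r6:7, r7:12}
[8] and  r5, r4, r6  →  {r0:0, r1:15, r2:15, r3:4, r4:5, r5:5, r6:7, r7:12}
[9] or   r7, r1, r0  →  {r0:0, r1:15, r2:15, r3:4, r4:5, r5:5, r6:7, r7:15}
[10] xori  r3, r0, 0  →  {r0:0, r1:15, r2:15, r3:0, r4:5, r5:5, r6:7, r7:15}
[11] xori  r0, r7, 4  →  {r0:0, r1:15, r2:15, r3:0, r4:5, r5:5, r6:7, r7:15}
[12] xor  r3, r6, r2  →  {r0:0, r1:15, r2:15, r3:8, r4:5, r5:5, r6:7, r7:15}

9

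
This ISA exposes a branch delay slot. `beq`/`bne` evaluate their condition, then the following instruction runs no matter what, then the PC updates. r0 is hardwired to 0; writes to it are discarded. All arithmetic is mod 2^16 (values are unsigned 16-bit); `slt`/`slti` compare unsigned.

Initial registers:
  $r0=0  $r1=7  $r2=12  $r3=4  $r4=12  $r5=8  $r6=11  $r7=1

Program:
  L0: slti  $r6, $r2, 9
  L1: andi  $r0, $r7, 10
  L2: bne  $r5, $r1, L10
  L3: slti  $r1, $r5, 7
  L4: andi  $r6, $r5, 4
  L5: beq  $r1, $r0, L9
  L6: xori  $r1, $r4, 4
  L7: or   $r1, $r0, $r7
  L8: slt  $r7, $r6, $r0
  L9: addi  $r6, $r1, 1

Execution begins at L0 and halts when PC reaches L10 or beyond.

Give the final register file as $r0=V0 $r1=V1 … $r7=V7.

$r0=0 $r1=0 $r2=12 $r3=4 $r4=12 $r5=8 $r6=0 $r7=1

#0 slti  $r6, $r2, 9 ; 0/7/12/4/12/8/0/1
#1 andi  $r0, $r7, 10 ; 0/7/12/4/12/8/0/1
#2 bne  $r5, $r1, L10 ; 0/7/12/4/12/8/0/1 ; →target
#3 slti  $r1, $r5, 7 ; 0/0/12/4/12/8/0/1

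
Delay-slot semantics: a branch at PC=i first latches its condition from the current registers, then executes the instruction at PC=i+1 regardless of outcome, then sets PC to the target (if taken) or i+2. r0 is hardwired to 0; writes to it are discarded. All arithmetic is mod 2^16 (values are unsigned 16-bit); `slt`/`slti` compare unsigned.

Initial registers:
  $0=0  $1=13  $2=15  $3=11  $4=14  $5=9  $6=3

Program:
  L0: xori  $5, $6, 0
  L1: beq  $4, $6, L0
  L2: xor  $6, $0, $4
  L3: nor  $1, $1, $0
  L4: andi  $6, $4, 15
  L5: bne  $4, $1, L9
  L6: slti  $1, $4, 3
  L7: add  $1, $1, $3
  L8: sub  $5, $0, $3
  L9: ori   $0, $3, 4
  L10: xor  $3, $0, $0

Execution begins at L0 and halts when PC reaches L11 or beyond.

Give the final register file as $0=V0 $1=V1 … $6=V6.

$0=0 $1=0 $2=15 $3=0 $4=14 $5=3 $6=14

[0] xori  $5, $6, 0  →  {$0:0, $1:13, $2:15, $3:11, $4:14, $5:3, $6:3}
[1] beq  $4, $6, L0  →  {$0:0, $1:13, $2:15, $3:11, $4:14, $5:3, $6:3}  ⟨branch fallthrough⟩
[2] xor  $6, $0, $4  →  {$0:0, $1:13, $2:15, $3:11, $4:14, $5:3, $6:14}
[3] nor  $1, $1, $0  →  {$0:0, $1:65522, $2:15, $3:11, $4:14, $5:3, $6:14}
[4] andi  $6, $4, 15  →  {$0:0, $1:65522, $2:15, $3:11, $4:14, $5:3, $6:14}
[5] bne  $4, $1, L9  →  {$0:0, $1:65522, $2:15, $3:11, $4:14, $5:3, $6:14}  ⟨branch taken⟩
[6] slti  $1, $4, 3  →  {$0:0, $1:0, $2:15, $3:11, $4:14, $5:3, $6:14}
[9] ori   $0, $3, 4  →  {$0:0, $1:0, $2:15, $3:11, $4:14, $5:3, $6:14}
[10] xor  $3, $0, $0  →  {$0:0, $1:0, $2:15, $3:0, $4:14, $5:3, $6:14}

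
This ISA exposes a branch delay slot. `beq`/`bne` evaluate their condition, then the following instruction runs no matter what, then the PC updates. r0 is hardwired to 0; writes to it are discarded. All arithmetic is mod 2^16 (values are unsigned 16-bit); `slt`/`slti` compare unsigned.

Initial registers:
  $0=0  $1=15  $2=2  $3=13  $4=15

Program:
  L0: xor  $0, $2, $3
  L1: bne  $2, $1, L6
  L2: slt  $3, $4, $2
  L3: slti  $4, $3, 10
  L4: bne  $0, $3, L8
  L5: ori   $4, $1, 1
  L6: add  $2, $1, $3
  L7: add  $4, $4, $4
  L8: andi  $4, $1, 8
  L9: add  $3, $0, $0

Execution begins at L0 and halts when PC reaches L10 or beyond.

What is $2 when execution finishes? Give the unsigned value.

15

  step pc=0: xor  $0, $2, $3  regs=(0,15,2,13,15)
  step pc=1: bne  $2, $1, L6  cond=T  regs=(0,15,2,13,15)
  step pc=2: slt  $3, $4, $2  regs=(0,15,2,0,15)
  step pc=6: add  $2, $1, $3  regs=(0,15,15,0,15)
  step pc=7: add  $4, $4, $4  regs=(0,15,15,0,30)
  step pc=8: andi  $4, $1, 8  regs=(0,15,15,0,8)
  step pc=9: add  $3, $0, $0  regs=(0,15,15,0,8)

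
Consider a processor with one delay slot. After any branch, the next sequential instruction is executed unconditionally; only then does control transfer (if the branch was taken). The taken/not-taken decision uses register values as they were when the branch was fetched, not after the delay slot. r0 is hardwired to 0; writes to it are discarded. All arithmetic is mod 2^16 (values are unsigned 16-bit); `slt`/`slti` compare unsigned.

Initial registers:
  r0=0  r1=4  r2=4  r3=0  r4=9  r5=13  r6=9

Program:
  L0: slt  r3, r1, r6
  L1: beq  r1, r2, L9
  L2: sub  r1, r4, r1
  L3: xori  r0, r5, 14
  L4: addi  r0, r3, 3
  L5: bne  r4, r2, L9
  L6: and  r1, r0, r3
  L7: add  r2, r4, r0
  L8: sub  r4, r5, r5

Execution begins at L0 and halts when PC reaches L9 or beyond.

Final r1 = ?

5

[0] slt  r3, r1, r6  →  {r0:0, r1:4, r2:4, r3:1, r4:9, r5:13, r6:9}
[1] beq  r1, r2, L9  →  {r0:0, r1:4, r2:4, r3:1, r4:9, r5:13, r6:9}  ⟨branch taken⟩
[2] sub  r1, r4, r1  →  {r0:0, r1:5, r2:4, r3:1, r4:9, r5:13, r6:9}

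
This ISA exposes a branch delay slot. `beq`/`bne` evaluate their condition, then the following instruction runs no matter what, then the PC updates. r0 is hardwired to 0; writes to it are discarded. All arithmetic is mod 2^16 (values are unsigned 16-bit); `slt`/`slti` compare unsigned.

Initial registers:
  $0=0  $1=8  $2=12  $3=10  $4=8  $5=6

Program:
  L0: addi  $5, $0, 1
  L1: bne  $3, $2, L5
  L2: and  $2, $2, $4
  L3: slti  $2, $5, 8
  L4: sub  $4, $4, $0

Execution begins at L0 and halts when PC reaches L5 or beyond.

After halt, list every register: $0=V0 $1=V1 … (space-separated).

$0=0 $1=8 $2=8 $3=10 $4=8 $5=1

  step pc=0: addi  $5, $0, 1  regs=(0,8,12,10,8,1)
  step pc=1: bne  $3, $2, L5  cond=T  regs=(0,8,12,10,8,1)
  step pc=2: and  $2, $2, $4  regs=(0,8,8,10,8,1)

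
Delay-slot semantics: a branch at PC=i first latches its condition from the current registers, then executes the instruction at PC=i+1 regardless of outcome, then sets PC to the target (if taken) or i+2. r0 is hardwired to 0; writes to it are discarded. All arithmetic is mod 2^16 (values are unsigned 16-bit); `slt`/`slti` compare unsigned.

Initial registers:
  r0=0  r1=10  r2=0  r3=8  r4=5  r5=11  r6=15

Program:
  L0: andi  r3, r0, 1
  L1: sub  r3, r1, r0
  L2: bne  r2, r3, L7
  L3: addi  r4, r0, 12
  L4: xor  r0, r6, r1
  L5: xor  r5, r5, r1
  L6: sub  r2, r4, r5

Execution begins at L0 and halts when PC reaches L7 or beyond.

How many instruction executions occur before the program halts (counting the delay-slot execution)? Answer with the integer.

#0 andi  r3, r0, 1 ; 0/10/0/0/5/11/15
#1 sub  r3, r1, r0 ; 0/10/0/10/5/11/15
#2 bne  r2, r3, L7 ; 0/10/0/10/5/11/15 ; →target
#3 addi  r4, r0, 12 ; 0/10/0/10/12/11/15

4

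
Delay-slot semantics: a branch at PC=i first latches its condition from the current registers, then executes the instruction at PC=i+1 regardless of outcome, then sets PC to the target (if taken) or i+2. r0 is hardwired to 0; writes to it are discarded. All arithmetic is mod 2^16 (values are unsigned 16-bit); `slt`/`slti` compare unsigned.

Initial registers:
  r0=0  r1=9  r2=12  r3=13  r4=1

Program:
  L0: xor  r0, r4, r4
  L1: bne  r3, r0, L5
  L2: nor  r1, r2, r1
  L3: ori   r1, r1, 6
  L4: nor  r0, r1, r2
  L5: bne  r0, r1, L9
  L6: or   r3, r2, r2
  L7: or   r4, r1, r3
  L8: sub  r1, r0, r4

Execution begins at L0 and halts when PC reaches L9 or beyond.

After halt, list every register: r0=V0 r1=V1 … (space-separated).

[0] xor  r0, r4, r4  →  {r0:0, r1:9, r2:12, r3:13, r4:1}
[1] bne  r3, r0, L5  →  {r0:0, r1:9, r2:12, r3:13, r4:1}  ⟨branch taken⟩
[2] nor  r1, r2, r1  →  {r0:0, r1:65522, r2:12, r3:13, r4:1}
[5] bne  r0, r1, L9  →  {r0:0, r1:65522, r2:12, r3:13, r4:1}  ⟨branch taken⟩
[6] or   r3, r2, r2  →  {r0:0, r1:65522, r2:12, r3:12, r4:1}

r0=0 r1=65522 r2=12 r3=12 r4=1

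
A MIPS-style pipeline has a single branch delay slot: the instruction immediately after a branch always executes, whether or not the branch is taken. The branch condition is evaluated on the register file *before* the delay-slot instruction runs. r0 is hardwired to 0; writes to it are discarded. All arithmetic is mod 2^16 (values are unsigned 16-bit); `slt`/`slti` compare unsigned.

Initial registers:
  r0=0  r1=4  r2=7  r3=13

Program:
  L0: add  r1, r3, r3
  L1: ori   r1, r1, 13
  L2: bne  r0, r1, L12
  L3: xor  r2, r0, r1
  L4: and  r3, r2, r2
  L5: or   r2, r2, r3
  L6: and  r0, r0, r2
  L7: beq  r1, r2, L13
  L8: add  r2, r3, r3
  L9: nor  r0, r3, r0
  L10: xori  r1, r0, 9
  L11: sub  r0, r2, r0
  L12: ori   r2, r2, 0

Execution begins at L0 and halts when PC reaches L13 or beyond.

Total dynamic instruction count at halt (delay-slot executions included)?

[0] add  r1, r3, r3  →  {r0:0, r1:26, r2:7, r3:13}
[1] ori   r1, r1, 13  →  {r0:0, r1:31, r2:7, r3:13}
[2] bne  r0, r1, L12  →  {r0:0, r1:31, r2:7, r3:13}  ⟨branch taken⟩
[3] xor  r2, r0, r1  →  {r0:0, r1:31, r2:31, r3:13}
[12] ori   r2, r2, 0  →  {r0:0, r1:31, r2:31, r3:13}

5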